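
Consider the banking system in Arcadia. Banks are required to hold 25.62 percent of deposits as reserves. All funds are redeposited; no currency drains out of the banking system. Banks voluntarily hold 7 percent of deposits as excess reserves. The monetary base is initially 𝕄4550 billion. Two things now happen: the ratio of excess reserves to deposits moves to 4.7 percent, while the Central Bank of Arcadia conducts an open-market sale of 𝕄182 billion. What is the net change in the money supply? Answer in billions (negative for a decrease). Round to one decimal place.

Before: m₁ = 1 / (0.2562 + 0.07) ≈ 3.065604, MB₁ = 4550, so M₁ = 3.065604 × 4550 = 13948.4982 billion.
After: m₂ = 1 / (0.2562 + 0.047) ≈ 3.298153, MB₂ = 4550 − 182 = 4368, so M₂ = 3.298153 × 4368 ≈ 14406.3323 billion.
ΔM = M₂ − M₁ = 14406.3323 − 13948.4982 = 457.8341 billion.

𝕄457.8 billion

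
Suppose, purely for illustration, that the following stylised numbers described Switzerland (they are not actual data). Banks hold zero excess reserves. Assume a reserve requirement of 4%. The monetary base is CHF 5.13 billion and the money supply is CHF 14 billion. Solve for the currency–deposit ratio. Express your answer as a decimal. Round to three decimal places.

Using m = M/MB = 14/5.13 ≈ 2.729045. From m = (1 + c)/(c + rr + e), rearranging gives 1 + c = m·(c + rr + e), so c·(1 − m) = m·(rr + e) − 1.
Hence c = [m·(rr + e) − 1]/(1 − m) = [2.729045 × (0.04 + 0) − 1] / (1 − 2.729045) ≈ 0.515220.

0.515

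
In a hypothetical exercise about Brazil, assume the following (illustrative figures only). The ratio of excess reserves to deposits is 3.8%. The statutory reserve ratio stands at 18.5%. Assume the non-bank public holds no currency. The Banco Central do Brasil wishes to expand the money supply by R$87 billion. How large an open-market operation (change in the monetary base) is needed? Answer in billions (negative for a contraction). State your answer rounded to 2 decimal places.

The money multiplier is m = 1 / (rr + e) = 1 / (0.185 + 0.038) ≈ 4.48430.
ΔMB = ΔM / m = (+87) / 4.48430 ≈ 19.401 billion.

R$19.40 billion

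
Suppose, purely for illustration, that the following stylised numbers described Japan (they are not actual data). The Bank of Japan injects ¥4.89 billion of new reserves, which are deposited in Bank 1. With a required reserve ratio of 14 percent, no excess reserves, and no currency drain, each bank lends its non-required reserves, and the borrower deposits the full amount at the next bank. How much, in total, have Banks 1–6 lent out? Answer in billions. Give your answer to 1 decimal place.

Bank i lends (1 − rr)^i of the original deposit: Bank 1 lends 4.89·0.8600 = 4.2054, Bank 2 lends 4.89·0.8600² ≈ 3.6166, and so on.
Summing a geometric series: total = 4.89·[0.8600·(1 − 0.8600^6) / (1 − 0.8600)] ≈ 17.8859 billion.

¥17.9 billion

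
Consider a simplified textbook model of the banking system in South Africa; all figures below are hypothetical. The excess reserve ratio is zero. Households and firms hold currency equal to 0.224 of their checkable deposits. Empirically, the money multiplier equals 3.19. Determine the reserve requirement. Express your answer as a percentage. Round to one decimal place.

16.0%

Using m = 3.19. Since m = (1 + c)/(c + rr + e), the denominator satisfies c + rr + e = (1 + c)/m = (1 + 0.224) / 3.19 ≈ 0.383699.
With c = 0.224 and e = 0, the reserve requirement is 0.383699 − 0.224 − 0 = 0.159699.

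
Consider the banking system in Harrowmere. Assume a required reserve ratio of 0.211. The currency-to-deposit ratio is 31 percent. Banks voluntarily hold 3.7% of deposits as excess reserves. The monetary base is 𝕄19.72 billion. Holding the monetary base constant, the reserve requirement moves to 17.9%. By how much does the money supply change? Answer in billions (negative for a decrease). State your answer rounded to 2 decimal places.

Initially m₁ = (1 + 0.31) / (0.211 + 0.037 + 0.31) ≈ 2.34767, so M₁ = 2.34767 × 19.72 ≈ 46.2961 billion.
After the change m₂ = (1 + 0.31) / (0.179 + 0.037 + 0.31) ≈ 2.49049, so M₂ = 2.49049 × 19.72 ≈ 49.1125 billion.
ΔM = M₂ − M₁ = 49.1125 − 46.2961 = 2.8164 billion.

𝕄2.82 billion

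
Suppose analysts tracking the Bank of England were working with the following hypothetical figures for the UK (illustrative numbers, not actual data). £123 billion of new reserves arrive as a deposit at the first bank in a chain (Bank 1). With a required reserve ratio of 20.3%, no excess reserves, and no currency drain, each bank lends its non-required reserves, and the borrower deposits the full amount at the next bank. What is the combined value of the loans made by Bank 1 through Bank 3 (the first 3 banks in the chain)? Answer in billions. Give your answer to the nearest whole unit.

£238 billion

Bank i lends (1 − rr)^i of the original deposit: Bank 1 lends 123·0.7970 = 98.0310, Bank 2 lends 123·0.7970² ≈ 78.1307, and so on.
Summing a geometric series: total = 123·[0.7970·(1 − 0.7970^3) / (1 − 0.7970)] ≈ 238.4319 billion.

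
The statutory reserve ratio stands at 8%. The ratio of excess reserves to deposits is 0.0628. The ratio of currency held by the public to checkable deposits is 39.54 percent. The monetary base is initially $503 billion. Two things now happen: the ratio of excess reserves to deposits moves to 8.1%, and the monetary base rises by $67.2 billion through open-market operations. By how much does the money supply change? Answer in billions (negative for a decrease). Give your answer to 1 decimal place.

$125.9 billion

Before: m₁ = (1 + 0.3954) / (0.08 + 0.0628 + 0.3954) ≈ 2.59272, MB₁ = 503, so M₁ = 2.59272 × 503 ≈ 1304.1382 billion.
After: m₂ = (1 + 0.3954) / (0.08 + 0.081 + 0.3954) ≈ 2.50791, MB₂ = 503 + 67.2 = 570.2, so M₂ = 2.50791 × 570.2 ≈ 1430.0103 billion.
ΔM = M₂ − M₁ = 1430.0103 − 1304.1382 = 125.8721 billion.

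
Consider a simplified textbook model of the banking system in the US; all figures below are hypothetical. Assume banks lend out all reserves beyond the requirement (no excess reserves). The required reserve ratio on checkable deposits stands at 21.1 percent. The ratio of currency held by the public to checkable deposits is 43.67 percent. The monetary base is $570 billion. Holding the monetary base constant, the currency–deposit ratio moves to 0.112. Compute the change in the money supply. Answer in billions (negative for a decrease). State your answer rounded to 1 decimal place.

Initially m₁ = (1 + 0.4367) / (0.211 + 0.4367) ≈ 2.21816, so M₁ = 2.21816 × 570 = 1264.3512 billion.
After the change m₂ = (1 + 0.112) / (0.211 + 0.112) ≈ 3.44272, so M₂ = 3.44272 × 570 = 1962.3504 billion.
ΔM = M₂ − M₁ = 1962.3504 − 1264.3512 = 697.9992 billion.

$698.0 billion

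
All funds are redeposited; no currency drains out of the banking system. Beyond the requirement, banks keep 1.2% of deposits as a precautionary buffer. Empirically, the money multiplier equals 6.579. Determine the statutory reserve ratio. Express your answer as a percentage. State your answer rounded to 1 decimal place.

14.0%

Using m = 6.579. Since m = (1 + c)/(c + rr + e), the denominator satisfies c + rr + e = (1 + c)/m = (1 + 0) / 6.579 ≈ 0.151999.
With c = 0 and e = 0.012, the statutory reserve ratio is 0.151999 − 0 − 0.012 = 0.139999.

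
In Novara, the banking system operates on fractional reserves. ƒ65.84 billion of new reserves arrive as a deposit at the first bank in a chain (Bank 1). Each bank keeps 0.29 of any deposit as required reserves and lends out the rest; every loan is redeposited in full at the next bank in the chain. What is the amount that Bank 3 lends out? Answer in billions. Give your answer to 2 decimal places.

Each bank lends a fraction (1 − rr) = 0.7100 of the deposit it receives, so Bank 3 receives 65.84·0.7100^2 and lends 65.84·0.7100^3 ≈ 23.5649 billion.

ƒ23.56 billion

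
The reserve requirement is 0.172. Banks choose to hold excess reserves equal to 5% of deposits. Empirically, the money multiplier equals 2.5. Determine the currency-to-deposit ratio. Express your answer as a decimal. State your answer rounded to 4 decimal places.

0.2967

Using m = 2.5. From m = (1 + c)/(c + rr + e), rearranging gives 1 + c = m·(c + rr + e), so c·(1 − m) = m·(rr + e) − 1.
Hence c = [m·(rr + e) − 1]/(1 − m) = [2.5 × (0.172 + 0.05) − 1] / (1 − 2.5) ≈ 0.296667.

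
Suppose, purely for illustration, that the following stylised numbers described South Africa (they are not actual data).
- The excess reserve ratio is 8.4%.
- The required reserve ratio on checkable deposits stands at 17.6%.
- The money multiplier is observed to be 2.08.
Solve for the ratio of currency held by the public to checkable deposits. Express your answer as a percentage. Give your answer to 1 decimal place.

42.5%

Using m = 2.08. From m = (1 + c)/(c + rr + e), rearranging gives 1 + c = m·(c + rr + e), so c·(1 − m) = m·(rr + e) − 1.
Hence c = [m·(rr + e) − 1]/(1 − m) = [2.08 × (0.176 + 0.084) − 1] / (1 − 2.08) ≈ 0.425185.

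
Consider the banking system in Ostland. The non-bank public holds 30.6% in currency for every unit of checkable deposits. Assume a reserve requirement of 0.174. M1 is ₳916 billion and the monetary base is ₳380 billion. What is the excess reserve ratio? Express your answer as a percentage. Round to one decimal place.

6.2%

Using m = M/MB = 916/380 ≈ 2.410526. Since m = (1 + c)/(c + rr + e), the denominator satisfies c + rr + e = (1 + c)/m = (1 + 0.306) / 2.410526 ≈ 0.541790.
With c = 0.306 and rr = 0.174, the excess reserve ratio is 0.541790 − 0.306 − 0.174 = 0.06179.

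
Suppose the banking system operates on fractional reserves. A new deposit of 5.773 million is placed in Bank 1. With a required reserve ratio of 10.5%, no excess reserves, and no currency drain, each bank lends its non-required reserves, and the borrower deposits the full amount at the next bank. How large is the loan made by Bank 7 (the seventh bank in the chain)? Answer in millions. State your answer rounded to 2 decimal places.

2.66 million

Each bank lends a fraction (1 − rr) = 0.8950 of the deposit it receives, so Bank 7 receives 5.773·0.8950^6 and lends 5.773·0.8950^7 ≈ 2.6556 million.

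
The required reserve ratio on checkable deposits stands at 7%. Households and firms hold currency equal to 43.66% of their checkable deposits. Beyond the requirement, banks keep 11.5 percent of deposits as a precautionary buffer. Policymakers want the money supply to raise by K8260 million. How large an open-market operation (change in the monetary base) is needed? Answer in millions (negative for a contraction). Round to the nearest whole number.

The money multiplier is m = (1 + c) / (rr + e + c) = (1 + 0.4366) / (0.07 + 0.115 + 0.4366) ≈ 2.31113.
ΔMB = ΔM / m = (+8260) / 2.31113 ≈ 3574.0093 million.

K3574 million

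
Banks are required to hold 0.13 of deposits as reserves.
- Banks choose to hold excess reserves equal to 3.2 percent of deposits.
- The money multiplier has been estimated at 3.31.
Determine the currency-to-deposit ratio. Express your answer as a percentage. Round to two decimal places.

20.08%

Using m = 3.31. From m = (1 + c)/(c + rr + e), rearranging gives 1 + c = m·(c + rr + e), so c·(1 − m) = m·(rr + e) − 1.
Hence c = [m·(rr + e) − 1]/(1 − m) = [3.31 × (0.13 + 0.032) − 1] / (1 − 3.31) ≈ 0.200771.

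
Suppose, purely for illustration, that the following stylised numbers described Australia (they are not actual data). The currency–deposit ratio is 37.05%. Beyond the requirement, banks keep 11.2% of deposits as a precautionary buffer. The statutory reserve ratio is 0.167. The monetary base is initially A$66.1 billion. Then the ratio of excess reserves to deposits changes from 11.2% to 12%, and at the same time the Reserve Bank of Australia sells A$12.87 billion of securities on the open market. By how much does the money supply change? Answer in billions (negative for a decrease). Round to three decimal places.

-28.523 billion

Before: m₁ = (1 + 0.3705) / (0.167 + 0.112 + 0.3705) ≈ 2.110085, MB₁ = 66.1, so M₁ = 2.110085 × 66.1 ≈ 139.4766 billion.
After: m₂ = (1 + 0.3705) / (0.167 + 0.12 + 0.3705) ≈ 2.084411, MB₂ = 66.1 − 12.87 = 53.23, so M₂ = 2.084411 × 53.23 ≈ 110.9532 billion.
ΔM = M₂ − M₁ = 110.9532 − 139.4766 = -28.5234 billion.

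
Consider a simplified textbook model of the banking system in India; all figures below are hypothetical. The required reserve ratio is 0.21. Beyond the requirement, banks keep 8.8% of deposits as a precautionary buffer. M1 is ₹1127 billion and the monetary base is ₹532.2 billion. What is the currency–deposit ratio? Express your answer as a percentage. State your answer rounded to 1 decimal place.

33.0%

Using m = M/MB = 1127/532.2 ≈ 2.117625. From m = (1 + c)/(c + rr + e), rearranging gives 1 + c = m·(c + rr + e), so c·(1 − m) = m·(rr + e) − 1.
Hence c = [m·(rr + e) − 1]/(1 − m) = [2.117625 × (0.21 + 0.088) − 1] / (1 − 2.117625) ≈ 0.330118.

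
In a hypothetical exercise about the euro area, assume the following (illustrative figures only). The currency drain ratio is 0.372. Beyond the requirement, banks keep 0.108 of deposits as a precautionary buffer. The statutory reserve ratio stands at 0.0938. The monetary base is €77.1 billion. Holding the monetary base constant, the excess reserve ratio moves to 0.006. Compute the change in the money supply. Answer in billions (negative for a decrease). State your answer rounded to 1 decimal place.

€39.9 billion

Initially m₁ = (1 + 0.372) / (0.0938 + 0.108 + 0.372) ≈ 2.3911, so M₁ = 2.3911 × 77.1 ≈ 184.3538 billion.
After the change m₂ = (1 + 0.372) / (0.0938 + 0.006 + 0.372) ≈ 2.9080, so M₂ = 2.9080 × 77.1 = 224.2068 billion.
ΔM = M₂ − M₁ = 224.2068 − 184.3538 = 39.853 billion.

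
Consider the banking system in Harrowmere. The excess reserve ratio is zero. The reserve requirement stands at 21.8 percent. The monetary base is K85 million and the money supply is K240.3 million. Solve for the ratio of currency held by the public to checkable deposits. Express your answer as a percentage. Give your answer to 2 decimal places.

21.00%

Using m = M/MB = 240.3/85 ≈ 2.827059. From m = (1 + c)/(c + rr + e), rearranging gives 1 + c = m·(c + rr + e), so c·(1 − m) = m·(rr + e) − 1.
Hence c = [m·(rr + e) − 1]/(1 − m) = [2.827059 × (0.218 + 0) − 1] / (1 − 2.827059) ≈ 0.210010.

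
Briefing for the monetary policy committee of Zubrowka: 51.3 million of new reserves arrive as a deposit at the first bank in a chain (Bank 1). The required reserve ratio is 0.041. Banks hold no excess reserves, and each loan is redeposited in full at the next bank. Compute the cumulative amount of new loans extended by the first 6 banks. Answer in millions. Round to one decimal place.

Bank i lends (1 − rr)^i of the original deposit: Bank 1 lends 51.3·0.9590 = 49.1967, Bank 2 lends 51.3·0.9590² ≈ 47.1796, and so on.
Summing a geometric series: total = 51.3·[0.9590·(1 − 0.9590^6) / (1 − 0.9590)] ≈ 266.5282 million.

266.5 million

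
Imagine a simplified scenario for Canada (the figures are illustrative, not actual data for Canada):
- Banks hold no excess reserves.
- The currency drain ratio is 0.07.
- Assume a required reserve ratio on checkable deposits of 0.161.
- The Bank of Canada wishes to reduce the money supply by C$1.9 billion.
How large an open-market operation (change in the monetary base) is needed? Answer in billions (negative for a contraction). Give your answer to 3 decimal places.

-0.410 billion

The money multiplier is m = (1 + c) / (rr + c) = (1 + 0.07) / (0.161 + 0.07) ≈ 4.63203.
ΔMB = ΔM / m = (−1.9) / 4.63203 ≈ -0.4102 billion.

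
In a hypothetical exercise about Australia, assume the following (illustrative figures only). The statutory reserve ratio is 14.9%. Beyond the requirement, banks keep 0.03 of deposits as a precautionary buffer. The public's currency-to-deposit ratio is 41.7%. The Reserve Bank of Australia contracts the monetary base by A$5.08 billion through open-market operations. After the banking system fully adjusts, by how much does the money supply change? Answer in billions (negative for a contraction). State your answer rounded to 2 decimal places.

-12.08 billion

The money multiplier is m = (1 + c) / (rr + e + c) = (1 + 0.417) / (0.149 + 0.03 + 0.417) ≈ 2.3775.
The sale removes 5.08 billion of base, so ΔM = m × ΔMB = 2.3775 × (−5.08) = -12.0777 billion.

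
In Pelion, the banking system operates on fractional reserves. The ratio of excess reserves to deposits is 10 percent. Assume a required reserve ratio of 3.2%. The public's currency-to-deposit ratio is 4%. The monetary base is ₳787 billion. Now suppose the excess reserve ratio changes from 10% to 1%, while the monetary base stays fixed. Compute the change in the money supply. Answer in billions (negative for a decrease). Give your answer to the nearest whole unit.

Initially m₁ = (1 + 0.04) / (0.032 + 0.1 + 0.04) ≈ 6.0465, so M₁ = 6.0465 × 787 = 4758.5955 billion.
After the change m₂ = (1 + 0.04) / (0.032 + 0.01 + 0.04) ≈ 12.6829, so M₂ = 12.6829 × 787 = 9981.4423 billion.
ΔM = M₂ − M₁ = 9981.4423 − 4758.5955 = 5222.8468 billion.

₳5223 billion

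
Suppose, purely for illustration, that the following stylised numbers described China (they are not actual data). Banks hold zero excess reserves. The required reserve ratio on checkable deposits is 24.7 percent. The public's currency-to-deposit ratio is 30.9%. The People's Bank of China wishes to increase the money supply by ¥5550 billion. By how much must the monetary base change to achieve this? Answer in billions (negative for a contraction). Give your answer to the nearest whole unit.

The money multiplier is m = (1 + c) / (rr + c) = (1 + 0.309) / (0.247 + 0.309) ≈ 2.35432.
ΔMB = ΔM / m = (+5550) / 2.35432 ≈ 2357.3686 billion.

¥2357 billion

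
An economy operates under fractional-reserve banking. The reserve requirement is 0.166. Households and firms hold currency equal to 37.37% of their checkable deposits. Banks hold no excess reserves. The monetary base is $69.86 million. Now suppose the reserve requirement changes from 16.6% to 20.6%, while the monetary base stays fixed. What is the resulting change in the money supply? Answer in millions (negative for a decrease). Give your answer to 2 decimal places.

Initially m₁ = (1 + 0.3737) / (0.166 + 0.3737) ≈ 2.54530, so M₁ = 2.54530 × 69.86 ≈ 177.8147 million.
After the change m₂ = (1 + 0.3737) / (0.206 + 0.3737) ≈ 2.36967, so M₂ = 2.36967 × 69.86 ≈ 165.5451 million.
ΔM = M₂ − M₁ = 165.5451 − 177.8147 = -12.2696 million.

-12.27 million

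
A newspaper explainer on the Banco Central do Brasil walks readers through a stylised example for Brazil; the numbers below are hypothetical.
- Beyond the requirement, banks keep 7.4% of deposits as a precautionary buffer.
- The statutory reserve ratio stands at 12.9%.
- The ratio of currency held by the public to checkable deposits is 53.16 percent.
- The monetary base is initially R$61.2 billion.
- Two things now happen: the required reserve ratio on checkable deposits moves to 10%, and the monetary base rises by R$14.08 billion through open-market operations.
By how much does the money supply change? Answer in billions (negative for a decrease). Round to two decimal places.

R$35.81 billion

Before: m₁ = (1 + 0.5316) / (0.129 + 0.074 + 0.5316) ≈ 2.08494, MB₁ = 61.2, so M₁ = 2.08494 × 61.2 ≈ 127.5983 billion.
After: m₂ = (1 + 0.5316) / (0.1 + 0.074 + 0.5316) ≈ 2.17063, MB₂ = 61.2 + 14.08 = 75.28, so M₂ = 2.17063 × 75.28 ≈ 163.405 billion.
ΔM = M₂ − M₁ = 163.405 − 127.5983 = 35.8067 billion.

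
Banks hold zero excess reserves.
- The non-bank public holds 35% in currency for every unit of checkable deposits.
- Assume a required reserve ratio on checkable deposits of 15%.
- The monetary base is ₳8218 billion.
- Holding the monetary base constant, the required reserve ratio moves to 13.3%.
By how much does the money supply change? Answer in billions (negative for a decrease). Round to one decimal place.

Initially m₁ = (1 + 0.35) / (0.15 + 0.35) = 2.7, so M₁ = 2.7 × 8218 = 22188.6 billion.
After the change m₂ = (1 + 0.35) / (0.133 + 0.35) ≈ 2.795031, so M₂ = 2.795031 × 8218 ≈ 22969.5648 billion.
ΔM = M₂ − M₁ = 22969.5648 − 22188.6 = 780.9648 billion.

₳781.0 billion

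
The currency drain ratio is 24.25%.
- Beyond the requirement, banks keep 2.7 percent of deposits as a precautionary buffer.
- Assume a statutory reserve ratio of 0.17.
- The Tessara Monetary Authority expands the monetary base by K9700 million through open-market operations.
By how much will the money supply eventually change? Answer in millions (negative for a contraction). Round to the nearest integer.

The money multiplier is m = (1 + c) / (rr + e + c) = (1 + 0.2425) / (0.17 + 0.027 + 0.2425) ≈ 2.82708.
The purchase adds 9700 million of base, so ΔM = m × ΔMB = 2.82708 × (+9700) = 27422.676 million.

K27423 million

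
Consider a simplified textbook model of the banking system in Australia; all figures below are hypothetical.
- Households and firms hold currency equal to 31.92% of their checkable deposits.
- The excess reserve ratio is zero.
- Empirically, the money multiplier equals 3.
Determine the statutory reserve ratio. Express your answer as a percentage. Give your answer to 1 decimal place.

Using m = 3. Since m = (1 + c)/(c + rr + e), the denominator satisfies c + rr + e = (1 + c)/m = (1 + 0.3192) / 3 ≈ 0.439733.
With c = 0.3192 and e = 0, the statutory reserve ratio is 0.439733 − 0.3192 − 0 = 0.120533.

12.1%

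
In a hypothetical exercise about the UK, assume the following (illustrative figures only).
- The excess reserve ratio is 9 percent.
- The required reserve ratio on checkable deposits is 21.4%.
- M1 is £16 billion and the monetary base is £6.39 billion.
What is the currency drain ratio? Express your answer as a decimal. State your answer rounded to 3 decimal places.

0.159

Using m = M/MB = 16/6.39 ≈ 2.503912. From m = (1 + c)/(c + rr + e), rearranging gives 1 + c = m·(c + rr + e), so c·(1 − m) = m·(rr + e) − 1.
Hence c = [m·(rr + e) − 1]/(1 − m) = [2.503912 × (0.214 + 0.09) − 1] / (1 − 2.503912) ≈ 0.158793.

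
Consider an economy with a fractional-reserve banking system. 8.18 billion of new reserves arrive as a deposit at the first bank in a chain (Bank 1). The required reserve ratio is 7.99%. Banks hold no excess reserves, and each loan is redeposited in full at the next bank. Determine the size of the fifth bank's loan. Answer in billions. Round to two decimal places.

5.39 billion

Each bank lends a fraction (1 − rr) = 0.9201 of the deposit it receives, so Bank 5 receives 8.18·0.9201^4 and lends 8.18·0.9201^5 ≈ 5.3942 billion.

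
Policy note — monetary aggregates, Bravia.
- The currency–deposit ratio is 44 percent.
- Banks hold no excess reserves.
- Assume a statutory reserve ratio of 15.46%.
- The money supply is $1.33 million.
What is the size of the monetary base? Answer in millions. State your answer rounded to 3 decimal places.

$0.549 million

The money multiplier is m = (1 + c) / (rr + c) = (1 + 0.44) / (0.1546 + 0.44) ≈ 2.42180.
MB = M / m = 1.33 / 2.42180 ≈ 0.5492 million.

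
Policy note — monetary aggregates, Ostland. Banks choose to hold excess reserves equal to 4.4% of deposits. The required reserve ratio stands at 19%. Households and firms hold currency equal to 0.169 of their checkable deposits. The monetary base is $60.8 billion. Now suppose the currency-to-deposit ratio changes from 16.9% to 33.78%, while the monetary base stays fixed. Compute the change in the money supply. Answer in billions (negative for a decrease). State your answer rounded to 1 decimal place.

-34.1 billion

Initially m₁ = (1 + 0.169) / (0.19 + 0.044 + 0.169) ≈ 2.9007, so M₁ = 2.9007 × 60.8 ≈ 176.3626 billion.
After the change m₂ = (1 + 0.3378) / (0.19 + 0.044 + 0.3378) ≈ 2.3396, so M₂ = 2.3396 × 60.8 ≈ 142.2477 billion.
ΔM = M₂ − M₁ = 142.2477 − 176.3626 = -34.1149 billion.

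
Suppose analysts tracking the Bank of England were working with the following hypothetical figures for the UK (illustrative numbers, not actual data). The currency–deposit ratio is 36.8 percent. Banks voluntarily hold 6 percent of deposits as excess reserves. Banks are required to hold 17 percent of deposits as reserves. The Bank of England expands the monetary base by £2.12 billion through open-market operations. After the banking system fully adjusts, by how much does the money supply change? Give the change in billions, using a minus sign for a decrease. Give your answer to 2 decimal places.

£4.85 billion

The money multiplier is m = (1 + c) / (rr + e + c) = (1 + 0.368) / (0.17 + 0.06 + 0.368) ≈ 2.2876.
The purchase adds 2.12 billion of base, so ΔM = m × ΔMB = 2.2876 × (+2.12) ≈ 4.8497 billion.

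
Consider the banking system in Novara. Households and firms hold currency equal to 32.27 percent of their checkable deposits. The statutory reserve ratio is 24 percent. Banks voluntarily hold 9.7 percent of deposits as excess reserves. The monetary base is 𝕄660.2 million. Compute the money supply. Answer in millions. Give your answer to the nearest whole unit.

The money multiplier is m = (1 + c) / (rr + e + c) = (1 + 0.3227) / (0.24 + 0.097 + 0.3227) ≈ 2.0050.
So M = m × MB = 2.0050 × 660.2 = 1323.701 million.

𝕄1324 million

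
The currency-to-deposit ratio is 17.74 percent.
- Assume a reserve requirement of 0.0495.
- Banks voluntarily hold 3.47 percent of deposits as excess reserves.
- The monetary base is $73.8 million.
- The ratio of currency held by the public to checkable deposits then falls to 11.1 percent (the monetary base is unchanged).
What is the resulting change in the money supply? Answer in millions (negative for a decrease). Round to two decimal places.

$87.88 million

Initially m₁ = (1 + 0.1774) / (0.0495 + 0.0347 + 0.1774) ≈ 4.50076, so M₁ = 4.50076 × 73.8 ≈ 332.1561 million.
After the change m₂ = (1 + 0.111) / (0.0495 + 0.0347 + 0.111) ≈ 5.69160, so M₂ = 5.69160 × 73.8 ≈ 420.0401 million.
ΔM = M₂ − M₁ = 420.0401 − 332.1561 = 87.884 million.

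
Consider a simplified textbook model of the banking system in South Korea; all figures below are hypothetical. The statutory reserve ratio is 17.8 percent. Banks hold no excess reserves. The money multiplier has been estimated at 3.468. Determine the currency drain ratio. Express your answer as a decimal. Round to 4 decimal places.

0.1551

Using m = 3.468. From m = (1 + c)/(c + rr + e), rearranging gives 1 + c = m·(c + rr + e), so c·(1 − m) = m·(rr + e) − 1.
Hence c = [m·(rr + e) − 1]/(1 − m) = [3.468 × (0.178 + 0) − 1] / (1 − 3.468) ≈ 0.155063.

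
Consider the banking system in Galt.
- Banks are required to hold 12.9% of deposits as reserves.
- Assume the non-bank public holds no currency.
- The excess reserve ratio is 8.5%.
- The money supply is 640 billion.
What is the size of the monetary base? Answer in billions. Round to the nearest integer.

137 billion

The money multiplier is m = 1 / (rr + e) = 1 / (0.129 + 0.085) ≈ 4.6729.
MB = M / m = 640 / 4.6729 ≈ 136.9599 billion.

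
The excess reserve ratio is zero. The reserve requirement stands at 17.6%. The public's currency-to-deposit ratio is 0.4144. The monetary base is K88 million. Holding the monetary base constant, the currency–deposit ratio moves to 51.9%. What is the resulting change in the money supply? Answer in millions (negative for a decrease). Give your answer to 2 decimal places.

-18.48 million

Initially m₁ = (1 + 0.4144) / (0.176 + 0.4144) ≈ 2.39566, so M₁ = 2.39566 × 88 ≈ 210.8181 million.
After the change m₂ = (1 + 0.519) / (0.176 + 0.519) ≈ 2.18561, so M₂ = 2.18561 × 88 ≈ 192.3337 million.
ΔM = M₂ − M₁ = 192.3337 − 210.8181 = -18.4844 million.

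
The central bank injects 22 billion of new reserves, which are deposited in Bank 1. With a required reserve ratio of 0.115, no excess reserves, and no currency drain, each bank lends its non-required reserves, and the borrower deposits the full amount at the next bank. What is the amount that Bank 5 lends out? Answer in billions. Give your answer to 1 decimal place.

Each bank lends a fraction (1 − rr) = 0.8850 of the deposit it receives, so Bank 5 receives 22·0.8850^4 and lends 22·0.8850^5 ≈ 11.9437 billion.

11.9 billion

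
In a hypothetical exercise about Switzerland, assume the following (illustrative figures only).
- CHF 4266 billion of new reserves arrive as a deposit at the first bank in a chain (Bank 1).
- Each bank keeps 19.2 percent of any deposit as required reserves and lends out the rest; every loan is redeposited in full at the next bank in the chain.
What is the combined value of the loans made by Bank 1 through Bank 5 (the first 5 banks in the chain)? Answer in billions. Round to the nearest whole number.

Bank i lends (1 − rr)^i of the original deposit: Bank 1 lends 4266·0.8080 = 3446.9280, Bank 2 lends 4266·0.8080² ≈ 2785.1178, and so on.
Summing a geometric series: total = 4266·[0.8080·(1 − 0.8080^5) / (1 − 0.8080)] ≈ 11769.9131 billion.

CHF 11770 billion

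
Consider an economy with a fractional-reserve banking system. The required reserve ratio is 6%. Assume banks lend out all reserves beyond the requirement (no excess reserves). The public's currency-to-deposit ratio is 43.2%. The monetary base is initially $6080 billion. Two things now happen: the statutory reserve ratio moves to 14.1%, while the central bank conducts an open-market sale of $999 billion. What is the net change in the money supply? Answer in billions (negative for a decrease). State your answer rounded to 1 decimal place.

Before: m₁ = (1 + 0.432) / (0.06 + 0.432) ≈ 2.910569, MB₁ = 6080, so M₁ = 2.910569 × 6080 ≈ 17696.2595 billion.
After: m₂ = (1 + 0.432) / (0.141 + 0.432) ≈ 2.499127, MB₂ = 6080 − 999 = 5081, so M₂ = 2.499127 × 5081 ≈ 12698.0643 billion.
ΔM = M₂ − M₁ = 12698.0643 − 17696.2595 = -4998.1952 billion.

-4998.2 billion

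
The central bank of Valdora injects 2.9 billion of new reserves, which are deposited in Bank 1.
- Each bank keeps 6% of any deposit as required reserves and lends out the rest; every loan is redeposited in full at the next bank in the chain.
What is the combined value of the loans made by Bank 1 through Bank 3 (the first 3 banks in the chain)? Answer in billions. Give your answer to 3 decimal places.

7.697 billion

Bank i lends (1 − rr)^i of the original deposit: Bank 1 lends 2.9·0.9400 = 2.7260, Bank 2 lends 2.9·0.9400² ≈ 2.5624, and so on.
Summing a geometric series: total = 2.9·[0.9400·(1 − 0.9400^3) / (1 − 0.9400)] ≈ 7.6971 billion.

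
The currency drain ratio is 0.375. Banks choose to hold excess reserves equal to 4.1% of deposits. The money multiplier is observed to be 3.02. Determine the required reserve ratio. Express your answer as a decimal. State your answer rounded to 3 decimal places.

0.039

Using m = 3.02. Since m = (1 + c)/(c + rr + e), the denominator satisfies c + rr + e = (1 + c)/m = (1 + 0.375) / 3.02 ≈ 0.455298.
With c = 0.375 and e = 0.041, the required reserve ratio is 0.455298 − 0.375 − 0.041 = 0.039298.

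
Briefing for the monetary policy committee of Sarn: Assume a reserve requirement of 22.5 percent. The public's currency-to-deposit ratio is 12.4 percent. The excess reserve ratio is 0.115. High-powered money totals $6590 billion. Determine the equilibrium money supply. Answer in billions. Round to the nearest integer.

The money multiplier is m = (1 + c) / (rr + e + c) = (1 + 0.124) / (0.225 + 0.115 + 0.124) ≈ 2.42241.
So M = m × MB = 2.42241 × 6590 = 15963.6819 billion.

$15964 billion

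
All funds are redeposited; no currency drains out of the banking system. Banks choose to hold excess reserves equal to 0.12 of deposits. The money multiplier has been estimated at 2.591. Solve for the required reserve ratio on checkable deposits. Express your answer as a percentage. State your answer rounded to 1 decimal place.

26.6%

Using m = 2.591. Since m = (1 + c)/(c + rr + e), the denominator satisfies c + rr + e = (1 + c)/m = (1 + 0) / 2.591 ≈ 0.385951.
With c = 0 and e = 0.12, the required reserve ratio on checkable deposits is 0.385951 − 0 − 0.12 = 0.265951.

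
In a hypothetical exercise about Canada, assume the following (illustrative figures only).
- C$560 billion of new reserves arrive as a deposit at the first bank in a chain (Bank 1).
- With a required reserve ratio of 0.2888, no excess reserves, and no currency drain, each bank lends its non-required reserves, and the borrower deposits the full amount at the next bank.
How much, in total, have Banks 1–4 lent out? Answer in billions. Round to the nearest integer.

C$1026 billion

Bank i lends (1 − rr)^i of the original deposit: Bank 1 lends 560·0.7112 = 398.2720, Bank 2 lends 560·0.7112² ≈ 283.2510, and so on.
Summing a geometric series: total = 560·[0.7112·(1 − 0.7112^4) / (1 − 0.7112)] ≈ 1026.2411 billion.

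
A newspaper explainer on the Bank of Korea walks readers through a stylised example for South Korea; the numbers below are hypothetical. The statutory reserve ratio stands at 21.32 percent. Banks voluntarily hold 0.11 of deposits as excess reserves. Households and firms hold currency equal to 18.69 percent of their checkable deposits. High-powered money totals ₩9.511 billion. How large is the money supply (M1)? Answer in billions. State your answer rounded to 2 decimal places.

The money multiplier is m = (1 + c) / (rr + e + c) = (1 + 0.1869) / (0.2132 + 0.11 + 0.1869) ≈ 2.3268.
So M = m × MB = 2.3268 × 9.511 ≈ 22.1302 billion.

₩22.13 billion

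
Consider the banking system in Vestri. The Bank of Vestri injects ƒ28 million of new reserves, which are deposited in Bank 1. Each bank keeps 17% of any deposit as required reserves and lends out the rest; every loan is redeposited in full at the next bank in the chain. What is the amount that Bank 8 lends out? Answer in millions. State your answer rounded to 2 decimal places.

Each bank lends a fraction (1 − rr) = 0.8300 of the deposit it receives, so Bank 8 receives 28·0.8300^7 and lends 28·0.8300^8 ≈ 6.3064 million.

ƒ6.31 million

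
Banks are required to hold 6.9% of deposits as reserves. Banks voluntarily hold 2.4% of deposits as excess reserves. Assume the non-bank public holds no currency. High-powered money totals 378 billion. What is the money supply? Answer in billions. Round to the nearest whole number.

The money multiplier is m = 1 / (rr + e) = 1 / (0.069 + 0.024) ≈ 10.7527.
So M = m × MB = 10.7527 × 378 = 4064.5206 billion.

4065 billion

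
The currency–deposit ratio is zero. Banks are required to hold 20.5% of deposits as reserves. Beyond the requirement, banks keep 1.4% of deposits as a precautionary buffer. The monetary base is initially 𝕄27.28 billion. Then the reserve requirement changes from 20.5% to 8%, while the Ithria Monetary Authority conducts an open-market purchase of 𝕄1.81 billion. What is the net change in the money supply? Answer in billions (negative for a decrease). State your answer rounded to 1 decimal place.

𝕄184.9 billion

Before: m₁ = 1 / (0.205 + 0.014) ≈ 4.5662, MB₁ = 27.28, so M₁ = 4.5662 × 27.28 ≈ 124.5659 billion.
After: m₂ = 1 / (0.08 + 0.014) ≈ 10.6383, MB₂ = 27.28 + 1.81 = 29.09, so M₂ = 10.6383 × 29.09 ≈ 309.4681 billion.
ΔM = M₂ − M₁ = 309.4681 − 124.5659 = 184.9022 billion.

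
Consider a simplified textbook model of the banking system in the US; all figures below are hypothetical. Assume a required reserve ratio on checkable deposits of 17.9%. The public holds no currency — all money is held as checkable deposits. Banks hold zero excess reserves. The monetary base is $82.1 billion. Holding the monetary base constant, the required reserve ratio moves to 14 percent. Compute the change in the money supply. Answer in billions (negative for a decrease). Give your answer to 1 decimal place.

$127.8 billion

Initially m₁ = 1 / (0.179) ≈ 5.5866, so M₁ = 5.5866 × 82.1 ≈ 458.6599 billion.
After the change m₂ = 1 / (0.14) ≈ 7.1429, so M₂ = 7.1429 × 82.1 ≈ 586.4321 billion.
ΔM = M₂ − M₁ = 586.4321 − 458.6599 = 127.7722 billion.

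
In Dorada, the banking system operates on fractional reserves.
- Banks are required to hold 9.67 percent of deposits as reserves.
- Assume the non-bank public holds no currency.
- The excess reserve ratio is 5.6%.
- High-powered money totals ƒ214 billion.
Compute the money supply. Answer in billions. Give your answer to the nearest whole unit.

ƒ1401 billion

The money multiplier is m = 1 / (rr + e) = 1 / (0.0967 + 0.056) ≈ 6.5488.
So M = m × MB = 6.5488 × 214 = 1401.4432 billion.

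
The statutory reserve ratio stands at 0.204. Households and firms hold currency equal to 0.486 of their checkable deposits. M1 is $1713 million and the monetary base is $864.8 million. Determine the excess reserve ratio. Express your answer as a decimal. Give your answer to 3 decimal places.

Using m = M/MB = 1713/864.8 ≈ 1.980805. Since m = (1 + c)/(c + rr + e), the denominator satisfies c + rr + e = (1 + c)/m = (1 + 0.486) / 1.980805 ≈ 0.750200.
With c = 0.486 and rr = 0.204, the excess reserve ratio is 0.750200 − 0.486 − 0.204 = 0.0602.

0.060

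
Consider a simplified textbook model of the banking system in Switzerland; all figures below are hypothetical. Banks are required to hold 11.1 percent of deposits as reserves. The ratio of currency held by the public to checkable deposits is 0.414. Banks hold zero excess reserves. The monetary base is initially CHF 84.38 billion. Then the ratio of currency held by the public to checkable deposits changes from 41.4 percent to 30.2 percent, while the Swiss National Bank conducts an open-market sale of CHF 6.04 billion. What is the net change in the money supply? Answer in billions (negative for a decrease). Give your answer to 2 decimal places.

Before: m₁ = (1 + 0.414) / (0.111 + 0.414) ≈ 2.69333, MB₁ = 84.38, so M₁ = 2.69333 × 84.38 ≈ 227.2632 billion.
After: m₂ = (1 + 0.302) / (0.111 + 0.302) ≈ 3.15254, MB₂ = 84.38 − 6.04 = 78.34, so M₂ = 3.15254 × 78.34 ≈ 246.97 billion.
ΔM = M₂ − M₁ = 246.97 − 227.2632 = 19.7068 billion.

CHF 19.71 billion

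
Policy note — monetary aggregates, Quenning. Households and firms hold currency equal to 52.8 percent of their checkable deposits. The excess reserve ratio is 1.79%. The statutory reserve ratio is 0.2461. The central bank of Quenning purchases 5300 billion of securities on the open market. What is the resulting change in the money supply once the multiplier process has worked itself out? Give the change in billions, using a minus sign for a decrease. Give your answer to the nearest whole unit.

The money multiplier is m = (1 + c) / (rr + e + c) = (1 + 0.528) / (0.2461 + 0.0179 + 0.528) ≈ 1.92929.
The purchase adds 5300 billion of base, so ΔM = m × ΔMB = 1.92929 × (+5300) = 10225.237 billion.

10225 billion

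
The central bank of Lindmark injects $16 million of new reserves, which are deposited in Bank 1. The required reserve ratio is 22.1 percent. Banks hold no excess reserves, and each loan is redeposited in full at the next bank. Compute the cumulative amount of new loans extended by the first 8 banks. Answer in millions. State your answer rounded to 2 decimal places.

Bank i lends (1 − rr)^i of the original deposit: Bank 1 lends 16·0.7790 = 12.4640, Bank 2 lends 16·0.7790² ≈ 9.7095, and so on.
Summing a geometric series: total = 16·[0.7790·(1 − 0.7790^8) / (1 − 0.7790)] ≈ 48.7499 million.

$48.75 million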